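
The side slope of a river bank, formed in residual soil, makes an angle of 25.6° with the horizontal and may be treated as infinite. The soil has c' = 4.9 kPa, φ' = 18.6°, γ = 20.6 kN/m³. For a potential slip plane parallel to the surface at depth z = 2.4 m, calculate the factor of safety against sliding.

FS = 0.96

For an infinite slope with a slip plane parallel to the surface (no pore pressure): FS = [c' + γz cos²β tanφ'] / [γz sinβ cosβ].
γz = 20.6·2.4 = 49.44 kN/m²
Numerator = 4.9 + 49.44·cos²25.6°·tan18.6° = 4.9 + 49.44·0.8133·0.3365 = 18.432 kPa
Denominator = 49.44·sin25.6°·cos25.6° = 49.44·0.4321·0.9018 = 19.265 kPa
FS = 18.432 / 19.265 = 0.957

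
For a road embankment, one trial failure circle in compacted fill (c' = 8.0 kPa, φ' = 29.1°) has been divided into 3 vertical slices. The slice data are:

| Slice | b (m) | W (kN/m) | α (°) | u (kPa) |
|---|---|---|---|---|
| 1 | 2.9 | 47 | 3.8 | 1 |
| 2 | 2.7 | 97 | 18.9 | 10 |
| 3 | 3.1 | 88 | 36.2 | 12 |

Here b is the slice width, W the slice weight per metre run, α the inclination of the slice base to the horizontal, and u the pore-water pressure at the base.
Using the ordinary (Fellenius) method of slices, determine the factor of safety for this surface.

Ordinary method of slices: FS = Σ[c'·Δl_i + (W_i cosα_i − u_i·Δl_i)·tanφ'] / Σ W_i sinα_i, with Δl_i = b_i / cosα_i.
Slice 1: Δl = 2.9/cos3.8° = 2.906 m; N'_1 = 47·cos3.8° − 1·2.906 = 44.0; c'Δl = 23.25; W sinα = 3.1
Slice 2: Δl = 2.7/cos18.9° = 2.854 m; N'_2 = 97·cos18.9° − 10·2.854 = 63.2; c'Δl = 22.83; W sinα = 31.4
Slice 3: Δl = 3.1/cos36.2° = 3.842 m; N'_3 = 88·cos36.2° − 12·3.842 = 24.9; c'Δl = 30.73; W sinα = 52.0
Σc'Δl = 76.8 kN/m; ΣN' = 132.1 kN/m; ΣW sinα = 86.5 kN/m
Resisting = 76.8 + 132.1·tan29.1° = 76.8 + 73.5 = 150.4 kN/m
FS = 150.4 / 86.5 = 1.738

FS = 1.74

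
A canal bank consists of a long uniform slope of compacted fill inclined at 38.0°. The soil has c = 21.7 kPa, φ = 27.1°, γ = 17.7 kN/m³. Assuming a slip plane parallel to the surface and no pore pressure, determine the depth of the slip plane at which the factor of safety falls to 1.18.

Setting FS = 1.18 in FS = [c + γz cos²β tanφ] / [γz sinβ cosβ] and solving for z:
z = c / [γ cosβ (FS·sinβ − cosβ·tanφ)]
  = 21.7 / [17.7·cos38.0°·(1.18·sin38.0° − cos38.0°·tan27.1°)]
  = 21.7 / [17.7·0.7880·(1.18·0.6157 − 0.7880·0.5117)]
  = 21.7 / 4.5084 = 4.813 m

z = 4.81 m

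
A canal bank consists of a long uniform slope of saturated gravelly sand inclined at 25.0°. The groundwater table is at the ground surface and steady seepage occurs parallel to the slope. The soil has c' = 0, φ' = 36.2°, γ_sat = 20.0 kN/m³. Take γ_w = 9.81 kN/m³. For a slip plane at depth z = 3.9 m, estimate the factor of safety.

FS = 0.80

With seepage parallel to the slope and the water table at the surface, the effective normal stress on the slip plane uses the buoyant unit weight γ' = γ_sat − γ_w while the driving shear stress uses γ_sat:
FS = [c' + γ' z cos²β tanφ'] / [γ_sat z sinβ cosβ]
(For c' = 0 this reduces to FS = (γ'/γ_sat)·tanφ'/tanβ.)
γ' = 20.0 − 9.81 = 10.19 kN/m³
Numerator = 0.0 + 10.19·3.9·cos²25.0°·tan36.2° = 0.0 + 10.19·3.9·0.8214·0.7319 = 23.891 kPa
Denominator = 20.0·3.9·sin25.0°·cos25.0° = 20.0·3.9·0.4226·0.9063 = 29.876 kPa
FS = 23.891 / 29.876 = 0.800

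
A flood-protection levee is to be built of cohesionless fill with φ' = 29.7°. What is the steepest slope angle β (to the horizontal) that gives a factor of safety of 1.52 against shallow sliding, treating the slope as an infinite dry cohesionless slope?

β = 20.6°

For an infinite dry cohesionless slope FS = tanφ'/tanβ, so tanβ = tanφ' / FS.
tanβ = tan29.7° / 1.52 = 0.5704 / 1.52 = 0.3753
β = arctan(0.3753) = 20.57°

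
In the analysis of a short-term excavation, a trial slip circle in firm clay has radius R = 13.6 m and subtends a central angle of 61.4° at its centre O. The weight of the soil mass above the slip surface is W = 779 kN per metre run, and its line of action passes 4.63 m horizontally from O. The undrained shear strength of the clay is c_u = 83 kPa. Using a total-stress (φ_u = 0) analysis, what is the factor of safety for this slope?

FS = 4.56

Taking moments about the centre O, the resisting moment is provided by the undrained shear strength acting along the arc:
Arc length L_a = R·θ = 13.6·(61.4°·π/180) = 13.6·1.0716 = 14.57 m
M_R = c_u·L_a·R = 83·14.57·13.6 = 16451.4 kN·m/m
M_D = W·d = 779·4.63 = 3606.8 kN·m/m
FS = M_R / M_D = 16451.4 / 3606.8 = 4.561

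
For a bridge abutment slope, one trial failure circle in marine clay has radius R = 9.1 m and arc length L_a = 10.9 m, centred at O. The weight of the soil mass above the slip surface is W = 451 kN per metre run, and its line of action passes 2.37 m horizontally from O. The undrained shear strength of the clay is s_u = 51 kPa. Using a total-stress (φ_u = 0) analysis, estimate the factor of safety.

Taking moments about the centre O, the resisting moment is provided by the undrained shear strength acting along the arc:
M_R = s_u·L_a·R = 51·10.90·9.1 = 5058.7 kN·m/m
M_D = W·d = 451·2.37 = 1068.9 kN·m/m
FS = M_R / M_D = 5058.7 / 1068.9 = 4.733

FS = 4.73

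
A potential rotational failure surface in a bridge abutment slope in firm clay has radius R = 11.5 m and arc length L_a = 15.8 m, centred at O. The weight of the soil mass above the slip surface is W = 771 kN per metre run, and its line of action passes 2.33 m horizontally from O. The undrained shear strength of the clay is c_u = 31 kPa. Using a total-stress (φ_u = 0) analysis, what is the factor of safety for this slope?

FS = 3.14

Taking moments about the centre O, the resisting moment is provided by the undrained shear strength acting along the arc:
M_R = c_u·L_a·R = 31·15.80·11.5 = 5632.7 kN·m/m
M_D = W·d = 771·2.33 = 1796.4 kN·m/m
FS = M_R / M_D = 5632.7 / 1796.4 = 3.135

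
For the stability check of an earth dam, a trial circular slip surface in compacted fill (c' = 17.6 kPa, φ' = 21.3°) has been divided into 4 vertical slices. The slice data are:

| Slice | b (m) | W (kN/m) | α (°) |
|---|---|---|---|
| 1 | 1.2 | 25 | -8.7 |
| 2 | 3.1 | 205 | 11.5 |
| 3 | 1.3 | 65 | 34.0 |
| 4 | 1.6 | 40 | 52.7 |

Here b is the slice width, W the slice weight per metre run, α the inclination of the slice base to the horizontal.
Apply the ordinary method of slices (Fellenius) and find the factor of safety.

FS = 2.56

Ordinary method of slices: FS = Σ[c'·Δl_i + (W_i cosα_i)·tanφ'] / Σ W_i sinα_i, with Δl_i = b_i / cosα_i.
Slice 1: Δl = 1.2/cos(-8.7°) = 1.214 m; N'_1 = 25·cos(-8.7°) = 24.7; c'Δl = 21.37; W sinα = -3.8
Slice 2: Δl = 3.1/cos11.5° = 3.164 m; N'_2 = 205·cos11.5° = 200.9; c'Δl = 55.68; W sinα = 40.9
Slice 3: Δl = 1.3/cos34.0° = 1.568 m; N'_3 = 65·cos34.0° = 53.9; c'Δl = 27.60; W sinα = 36.3
Slice 4: Δl = 1.6/cos52.7° = 2.640 m; N'_4 = 40·cos52.7° = 24.2; c'Δl = 46.47; W sinα = 31.8
Σc'Δl = 151.1 kN/m; ΣN' = 303.7 kN/m; ΣW sinα = 105.3 kN/m
Resisting = 151.1 + 303.7·tan21.3° = 151.1 + 118.4 = 269.5 kN/m
FS = 269.5 / 105.3 = 2.561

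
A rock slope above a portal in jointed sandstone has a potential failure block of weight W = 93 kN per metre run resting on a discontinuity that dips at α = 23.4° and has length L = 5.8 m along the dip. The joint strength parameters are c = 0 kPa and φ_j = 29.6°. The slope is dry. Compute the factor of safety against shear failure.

FS = 1.31

Resolving the block weight along and normal to the plane and applying the Mohr–Coulomb strength on the joint:
N' = W cosα = 93·cos23.4° = 85.4 kN/m
Driving force T = W sinα = 93·sin23.4° = 36.9 kN/m
Resisting force R = c·L + N'·tanφ_j = 0·5.8 + 85.4·tan29.6° = 0.0 + 48.5 = 48.5 kN/m
FS = R / T = 48.5 / 36.9 = 1.313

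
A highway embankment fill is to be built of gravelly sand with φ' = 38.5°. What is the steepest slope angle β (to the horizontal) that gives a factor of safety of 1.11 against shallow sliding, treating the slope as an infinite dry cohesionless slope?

β = 35.6°

For an infinite dry cohesionless slope FS = tanφ'/tanβ, so tanβ = tanφ' / FS.
tanβ = tan38.5° / 1.11 = 0.7954 / 1.11 = 0.7166
β = arctan(0.7166) = 35.63°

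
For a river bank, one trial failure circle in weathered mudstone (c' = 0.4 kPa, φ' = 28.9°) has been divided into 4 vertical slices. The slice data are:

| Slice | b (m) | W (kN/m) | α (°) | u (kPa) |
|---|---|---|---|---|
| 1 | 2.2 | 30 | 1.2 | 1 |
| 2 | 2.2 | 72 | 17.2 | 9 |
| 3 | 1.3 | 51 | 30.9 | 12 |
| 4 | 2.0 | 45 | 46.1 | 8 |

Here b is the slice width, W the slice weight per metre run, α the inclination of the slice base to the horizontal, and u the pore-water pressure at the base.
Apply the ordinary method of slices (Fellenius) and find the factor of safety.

Ordinary method of slices: FS = Σ[c'·Δl_i + (W_i cosα_i − u_i·Δl_i)·tanφ'] / Σ W_i sinα_i, with Δl_i = b_i / cosα_i.
Slice 1: Δl = 2.2/cos1.2° = 2.200 m; N'_1 = 30·cos1.2° − 1·2.200 = 27.8; c'Δl = 0.88; W sinα = 0.6
Slice 2: Δl = 2.2/cos17.2° = 2.303 m; N'_2 = 72·cos17.2° − 9·2.303 = 48.1; c'Δl = 0.92; W sinα = 21.3
Slice 3: Δl = 1.3/cos30.9° = 1.515 m; N'_3 = 51·cos30.9° − 12·1.515 = 25.6; c'Δl = 0.61; W sinα = 26.2
Slice 4: Δl = 2.0/cos46.1° = 2.884 m; N'_4 = 45·cos46.1° − 8·2.884 = 8.1; c'Δl = 1.15; W sinα = 32.4
Σc'Δl = 3.6 kN/m; ΣN' = 109.6 kN/m; ΣW sinα = 80.5 kN/m
Resisting = 3.6 + 109.6·tan28.9° = 3.6 + 60.5 = 64.0 kN/m
FS = 64.0 / 80.5 = 0.795

FS = 0.80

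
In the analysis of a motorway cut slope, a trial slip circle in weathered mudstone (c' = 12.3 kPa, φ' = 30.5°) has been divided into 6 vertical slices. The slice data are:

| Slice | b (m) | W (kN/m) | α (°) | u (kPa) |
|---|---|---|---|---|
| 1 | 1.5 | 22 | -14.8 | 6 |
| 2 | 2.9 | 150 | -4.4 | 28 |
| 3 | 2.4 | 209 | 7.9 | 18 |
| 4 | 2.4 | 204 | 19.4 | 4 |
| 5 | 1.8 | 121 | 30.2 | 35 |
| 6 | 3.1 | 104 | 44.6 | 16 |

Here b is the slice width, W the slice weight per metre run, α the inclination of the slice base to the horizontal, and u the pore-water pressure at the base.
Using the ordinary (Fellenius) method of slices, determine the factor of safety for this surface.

FS = 2.19

Ordinary method of slices: FS = Σ[c'·Δl_i + (W_i cosα_i − u_i·Δl_i)·tanφ'] / Σ W_i sinα_i, with Δl_i = b_i / cosα_i.
Slice 1: Δl = 1.5/cos(-14.8°) = 1.551 m; N'_1 = 22·cos(-14.8°) − 6·1.551 = 12.0; c'Δl = 19.08; W sinα = -5.6
Slice 2: Δl = 2.9/cos(-4.4°) = 2.909 m; N'_2 = 150·cos(-4.4°) − 28·2.909 = 68.1; c'Δl = 35.78; W sinα = -11.5
Slice 3: Δl = 2.4/cos7.9° = 2.423 m; N'_3 = 209·cos7.9° − 18·2.423 = 163.4; c'Δl = 29.80; W sinα = 28.7
Slice 4: Δl = 2.4/cos19.4° = 2.544 m; N'_4 = 204·cos19.4° − 4·2.544 = 182.2; c'Δl = 31.30; W sinα = 67.8
Slice 5: Δl = 1.8/cos30.2° = 2.083 m; N'_5 = 121·cos30.2° − 35·2.083 = 31.7; c'Δl = 25.62; W sinα = 60.9
Slice 6: Δl = 3.1/cos44.6° = 4.354 m; N'_6 = 104·cos44.6° − 16·4.354 = 4.4; c'Δl = 53.55; W sinα = 73.0
Σc'Δl = 195.1 kN/m; ΣN' = 461.8 kN/m; ΣW sinα = 213.2 kN/m
Resisting = 195.1 + 461.8·tan30.5° = 195.1 + 272.0 = 467.1 kN/m
FS = 467.1 / 213.2 = 2.191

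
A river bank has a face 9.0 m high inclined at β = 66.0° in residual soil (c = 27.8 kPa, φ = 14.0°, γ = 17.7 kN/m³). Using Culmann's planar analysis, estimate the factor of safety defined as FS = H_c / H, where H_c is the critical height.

FS = 1.61

H_c = (4c/γ) · sinβ cosφ / [1 − cos(β − φ)]
    = (4·27.8/17.7) · sin66.0°·cos14.0° / [1 − cos52.0°]
    = 6.282 · 0.8864 / 0.3843 = 14.49 m
FS = H_c / H = 14.49 / 9.0 = 1.610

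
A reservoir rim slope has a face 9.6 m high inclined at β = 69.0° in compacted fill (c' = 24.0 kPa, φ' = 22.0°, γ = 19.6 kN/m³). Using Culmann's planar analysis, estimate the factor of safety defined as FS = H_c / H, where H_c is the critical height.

H_c = (4c'/γ) · sinβ cosφ' / [1 − cos(β − φ')]
    = (4·24.0/19.6) · sin69.0°·cos22.0° / [1 − cos47.0°]
    = 4.898 · 0.8656 / 0.3180 = 13.33 m
FS = H_c / H = 13.33 / 9.6 = 1.389

FS = 1.39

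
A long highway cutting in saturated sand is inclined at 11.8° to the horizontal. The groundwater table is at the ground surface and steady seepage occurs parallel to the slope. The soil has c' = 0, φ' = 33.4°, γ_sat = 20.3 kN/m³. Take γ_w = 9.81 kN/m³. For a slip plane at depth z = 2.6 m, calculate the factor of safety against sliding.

FS = 1.63

With seepage parallel to the slope and the water table at the surface, the effective normal stress on the slip plane uses the buoyant unit weight γ' = γ_sat − γ_w while the driving shear stress uses γ_sat:
FS = [c' + γ' z cos²β tanφ'] / [γ_sat z sinβ cosβ]
(For c' = 0 this reduces to FS = (γ'/γ_sat)·tanφ'/tanβ.)
γ' = 20.3 − 9.81 = 10.49 kN/m³
Numerator = 0.0 + 10.49·2.6·cos²11.8°·tan33.4° = 0.0 + 10.49·2.6·0.9582·0.6594 = 17.232 kPa
Denominator = 20.3·2.6·sin11.8°·cos11.8° = 20.3·2.6·0.2045·0.9789 = 10.565 kPa
FS = 17.232 / 10.565 = 1.631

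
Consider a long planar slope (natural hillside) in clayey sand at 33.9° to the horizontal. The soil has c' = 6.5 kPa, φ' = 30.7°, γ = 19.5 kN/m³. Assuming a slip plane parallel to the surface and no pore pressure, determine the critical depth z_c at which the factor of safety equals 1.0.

Setting FS = 1.00 in FS = [c' + γz cos²β tanφ'] / [γz sinβ cosβ] and solving for z:
z = c' / [γ cosβ (FS·sinβ − cosβ·tanφ')]
  = 6.5 / [19.5·cos33.9°·(1.00·sin33.9° − cos33.9°·tan30.7°)]
  = 6.5 / [19.5·0.8300·(1.00·0.5577 − 0.8300·0.5938)]
  = 6.5 / 1.0507 = 6.186 m

z_c = 6.19 m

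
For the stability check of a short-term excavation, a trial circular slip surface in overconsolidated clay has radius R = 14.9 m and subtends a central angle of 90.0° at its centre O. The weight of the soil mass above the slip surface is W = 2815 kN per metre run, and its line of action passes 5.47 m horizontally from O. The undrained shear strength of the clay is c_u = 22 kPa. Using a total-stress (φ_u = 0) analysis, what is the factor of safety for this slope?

Taking moments about the centre O, the resisting moment is provided by the undrained shear strength acting along the arc:
Arc length L_a = R·θ = 14.9·(90.0°·π/180) = 14.9·1.5708 = 23.40 m
M_R = c_u·L_a·R = 22·23.40·14.9 = 7672.1 kN·m/m
M_D = W·d = 2815·5.47 = 15398.0 kN·m/m
FS = M_R / M_D = 7672.1 / 15398.0 = 0.498

FS = 0.50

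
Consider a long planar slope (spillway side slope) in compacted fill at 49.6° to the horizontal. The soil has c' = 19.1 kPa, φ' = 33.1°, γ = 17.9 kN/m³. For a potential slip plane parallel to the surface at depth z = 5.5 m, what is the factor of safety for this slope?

FS = 0.95

For an infinite slope with a slip plane parallel to the surface (no pore pressure): FS = [c' + γz cos²β tanφ'] / [γz sinβ cosβ].
γz = 17.9·5.5 = 98.45 kN/m²
Numerator = 19.1 + 98.45·cos²49.6°·tan33.1° = 19.1 + 98.45·0.4201·0.6519 = 46.059 kPa
Denominator = 98.45·sin49.6°·cos49.6° = 98.45·0.7615·0.6481 = 48.592 kPa
FS = 46.059 / 48.592 = 0.948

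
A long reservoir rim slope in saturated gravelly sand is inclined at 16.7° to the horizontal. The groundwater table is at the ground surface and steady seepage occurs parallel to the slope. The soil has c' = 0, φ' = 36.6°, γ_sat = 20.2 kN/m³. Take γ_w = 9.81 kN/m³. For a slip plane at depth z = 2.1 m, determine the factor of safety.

FS = 1.27

With seepage parallel to the slope and the water table at the surface, the effective normal stress on the slip plane uses the buoyant unit weight γ' = γ_sat − γ_w while the driving shear stress uses γ_sat:
FS = [c' + γ' z cos²β tanφ'] / [γ_sat z sinβ cosβ]
(For c' = 0 this reduces to FS = (γ'/γ_sat)·tanφ'/tanβ.)
γ' = 20.2 − 9.81 = 10.39 kN/m³
Numerator = 0.0 + 10.39·2.1·cos²16.7°·tan36.6° = 0.0 + 10.39·2.1·0.9174·0.7427 = 14.866 kPa
Denominator = 20.2·2.1·sin16.7°·cos16.7° = 20.2·2.1·0.2874·0.9578 = 11.676 kPa
FS = 14.866 / 11.676 = 1.273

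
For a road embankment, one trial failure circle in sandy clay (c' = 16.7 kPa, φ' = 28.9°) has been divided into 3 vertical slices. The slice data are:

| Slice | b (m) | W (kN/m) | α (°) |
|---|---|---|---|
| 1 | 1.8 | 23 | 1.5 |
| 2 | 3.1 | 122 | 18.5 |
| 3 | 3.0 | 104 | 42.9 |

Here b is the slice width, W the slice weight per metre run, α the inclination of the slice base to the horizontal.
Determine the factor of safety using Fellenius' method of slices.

Ordinary method of slices: FS = Σ[c'·Δl_i + (W_i cosα_i)·tanφ'] / Σ W_i sinα_i, with Δl_i = b_i / cosα_i.
Slice 1: Δl = 1.8/cos1.5° = 1.801 m; N'_1 = 23·cos1.5° = 23.0; c'Δl = 30.07; W sinα = 0.6
Slice 2: Δl = 3.1/cos18.5° = 3.269 m; N'_2 = 122·cos18.5° = 115.7; c'Δl = 54.59; W sinα = 38.7
Slice 3: Δl = 3.0/cos42.9° = 4.095 m; N'_3 = 104·cos42.9° = 76.2; c'Δl = 68.39; W sinα = 70.8
Σc'Δl = 153.1 kN/m; ΣN' = 214.9 kN/m; ΣW sinα = 110.1 kN/m
Resisting = 153.1 + 214.9·tan28.9° = 153.1 + 118.6 = 271.7 kN/m
FS = 271.7 / 110.1 = 2.467

FS = 2.47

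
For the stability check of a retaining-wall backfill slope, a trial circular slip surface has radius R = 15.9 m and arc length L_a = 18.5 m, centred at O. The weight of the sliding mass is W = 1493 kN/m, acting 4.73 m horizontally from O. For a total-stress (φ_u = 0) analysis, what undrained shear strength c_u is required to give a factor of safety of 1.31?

c_u = 31.5 kPa

FS = c_u·L_a·R / (W·d), so c_u = FS·W·d / (L_a·R).
c_u = 1.31·1493·4.73 / (18.50·15.9) = 9251.1 / 294.15 = 31.45 kPa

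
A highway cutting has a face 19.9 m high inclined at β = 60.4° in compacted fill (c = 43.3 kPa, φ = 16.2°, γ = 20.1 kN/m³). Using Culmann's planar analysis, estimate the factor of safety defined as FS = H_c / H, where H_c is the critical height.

H_c = (4c/γ) · sinβ cosφ / [1 − cos(β − φ)]
    = (4·43.3/20.1) · sin60.4°·cos16.2° / [1 − cos44.2°]
    = 8.617 · 0.8350 / 0.2831 = 25.42 m
FS = H_c / H = 25.42 / 19.9 = 1.277

FS = 1.28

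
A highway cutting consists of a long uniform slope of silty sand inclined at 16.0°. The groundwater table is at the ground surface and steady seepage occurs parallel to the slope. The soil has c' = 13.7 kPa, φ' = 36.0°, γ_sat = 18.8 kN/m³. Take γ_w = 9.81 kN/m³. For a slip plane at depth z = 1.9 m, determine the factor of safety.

With seepage parallel to the slope and the water table at the surface, the effective normal stress on the slip plane uses the buoyant unit weight γ' = γ_sat − γ_w while the driving shear stress uses γ_sat:
FS = [c' + γ' z cos²β tanφ'] / [γ_sat z sinβ cosβ]
γ' = 18.8 − 9.81 = 8.99 kN/m³
Numerator = 13.7 + 8.99·1.9·cos²16.0°·tan36.0° = 13.7 + 8.99·1.9·0.9240·0.7265 = 25.167 kPa
Denominator = 18.8·1.9·sin16.0°·cos16.0° = 18.8·1.9·0.2756·0.9613 = 9.464 kPa
FS = 25.167 / 9.464 = 2.659

FS = 2.66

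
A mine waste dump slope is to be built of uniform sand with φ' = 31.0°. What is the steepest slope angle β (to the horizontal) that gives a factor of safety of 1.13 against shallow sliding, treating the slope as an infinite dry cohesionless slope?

For an infinite dry cohesionless slope FS = tanφ'/tanβ, so tanβ = tanφ' / FS.
tanβ = tan31.0° / 1.13 = 0.6009 / 1.13 = 0.5317
β = arctan(0.5317) = 28.00°

β = 28.0°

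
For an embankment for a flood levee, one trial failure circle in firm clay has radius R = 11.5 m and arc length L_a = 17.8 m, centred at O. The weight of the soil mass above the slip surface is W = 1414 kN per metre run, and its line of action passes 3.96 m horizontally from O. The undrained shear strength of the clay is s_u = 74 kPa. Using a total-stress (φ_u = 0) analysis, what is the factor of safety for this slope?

FS = 2.71

Taking moments about the centre O, the resisting moment is provided by the undrained shear strength acting along the arc:
M_R = s_u·L_a·R = 74·17.80·11.5 = 15147.8 kN·m/m
M_D = W·d = 1414·3.96 = 5599.4 kN·m/m
FS = M_R / M_D = 15147.8 / 5599.4 = 2.705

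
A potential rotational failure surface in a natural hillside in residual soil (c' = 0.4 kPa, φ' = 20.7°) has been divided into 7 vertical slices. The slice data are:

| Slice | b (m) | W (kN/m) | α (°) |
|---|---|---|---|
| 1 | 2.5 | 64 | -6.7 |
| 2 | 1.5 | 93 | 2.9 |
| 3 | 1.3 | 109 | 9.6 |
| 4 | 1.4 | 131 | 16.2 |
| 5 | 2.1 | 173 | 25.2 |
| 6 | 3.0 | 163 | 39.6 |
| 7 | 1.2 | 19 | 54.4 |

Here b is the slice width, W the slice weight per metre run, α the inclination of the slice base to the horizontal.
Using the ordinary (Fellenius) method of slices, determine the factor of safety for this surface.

Ordinary method of slices: FS = Σ[c'·Δl_i + (W_i cosα_i)·tanφ'] / Σ W_i sinα_i, with Δl_i = b_i / cosα_i.
Slice 1: Δl = 2.5/cos(-6.7°) = 2.517 m; N'_1 = 64·cos(-6.7°) = 63.6; c'Δl = 1.01; W sinα = -7.5
Slice 2: Δl = 1.5/cos2.9° = 1.502 m; N'_2 = 93·cos2.9° = 92.9; c'Δl = 0.60; W sinα = 4.7
Slice 3: Δl = 1.3/cos9.6° = 1.318 m; N'_3 = 109·cos9.6° = 107.5; c'Δl = 0.53; W sinα = 18.2
Slice 4: Δl = 1.4/cos16.2° = 1.458 m; N'_4 = 131·cos16.2° = 125.8; c'Δl = 0.58; W sinα = 36.5
Slice 5: Δl = 2.1/cos25.2° = 2.321 m; N'_5 = 173·cos25.2° = 156.5; c'Δl = 0.93; W sinα = 73.7
Slice 6: Δl = 3.0/cos39.6° = 3.894 m; N'_6 = 163·cos39.6° = 125.6; c'Δl = 1.56; W sinα = 103.9
Slice 7: Δl = 1.2/cos54.4° = 2.061 m; N'_7 = 19·cos54.4° = 11.1; c'Δl = 0.82; W sinα = 15.4
Σc'Δl = 6.0 kN/m; ΣN' = 682.9 kN/m; ΣW sinα = 245.0 kN/m
Resisting = 6.0 + 682.9·tan20.7° = 6.0 + 258.0 = 264.1 kN/m
FS = 264.1 / 245.0 = 1.078

FS = 1.08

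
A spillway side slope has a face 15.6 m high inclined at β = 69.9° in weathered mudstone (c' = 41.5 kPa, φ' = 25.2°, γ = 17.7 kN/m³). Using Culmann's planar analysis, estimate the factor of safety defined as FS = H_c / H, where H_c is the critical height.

H_c = (4c'/γ) · sinβ cosφ' / [1 − cos(β − φ')]
    = (4·41.5/17.7) · sin69.9°·cos25.2° / [1 − cos44.7°]
    = 9.379 · 0.8497 / 0.2892 = 27.56 m
FS = H_c / H = 27.56 / 15.6 = 1.766

FS = 1.77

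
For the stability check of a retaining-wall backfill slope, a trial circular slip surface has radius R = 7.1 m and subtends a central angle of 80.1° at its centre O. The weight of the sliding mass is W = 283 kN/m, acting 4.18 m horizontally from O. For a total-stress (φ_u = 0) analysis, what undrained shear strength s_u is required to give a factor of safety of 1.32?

FS = s_u·L_a·R / (W·d), so s_u = FS·W·d / (L_a·R).
Arc length L_a = R·θ = 7.1·(80.1°·π/180) = 7.1·1.3980 = 9.93 m
s_u = 1.32·283·4.18 / (9.93·7.1) = 1561.5 / 70.47 = 22.16 kPa

s_u = 22.2 kPa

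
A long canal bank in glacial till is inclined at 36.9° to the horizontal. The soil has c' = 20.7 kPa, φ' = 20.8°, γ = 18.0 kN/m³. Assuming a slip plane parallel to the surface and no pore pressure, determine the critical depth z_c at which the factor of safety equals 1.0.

z_c = 4.85 m

Setting FS = 1.00 in FS = [c' + γz cos²β tanφ'] / [γz sinβ cosβ] and solving for z:
z = c' / [γ cosβ (FS·sinβ − cosβ·tanφ')]
  = 20.7 / [18.0·cos36.9°·(1.00·sin36.9° − cos36.9°·tan20.8°)]
  = 20.7 / [18.0·0.7997·(1.00·0.6004 − 0.7997·0.3799)]
  = 20.7 / 4.2701 = 4.848 m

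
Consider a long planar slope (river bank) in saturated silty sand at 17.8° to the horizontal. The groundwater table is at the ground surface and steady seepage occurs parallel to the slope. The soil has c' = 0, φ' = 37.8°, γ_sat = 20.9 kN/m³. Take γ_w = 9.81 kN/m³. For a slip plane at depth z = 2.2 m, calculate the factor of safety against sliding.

FS = 1.28

With seepage parallel to the slope and the water table at the surface, the effective normal stress on the slip plane uses the buoyant unit weight γ' = γ_sat − γ_w while the driving shear stress uses γ_sat:
FS = [c' + γ' z cos²β tanφ'] / [γ_sat z sinβ cosβ]
(For c' = 0 this reduces to FS = (γ'/γ_sat)·tanφ'/tanβ.)
γ' = 20.9 − 9.81 = 11.09 kN/m³
Numerator = 0.0 + 11.09·2.2·cos²17.8°·tan37.8° = 0.0 + 11.09·2.2·0.9066·0.7757 = 17.156 kPa
Denominator = 20.9·2.2·sin17.8°·cos17.8° = 20.9·2.2·0.3057·0.9521 = 13.383 kPa
FS = 17.156 / 13.383 = 1.282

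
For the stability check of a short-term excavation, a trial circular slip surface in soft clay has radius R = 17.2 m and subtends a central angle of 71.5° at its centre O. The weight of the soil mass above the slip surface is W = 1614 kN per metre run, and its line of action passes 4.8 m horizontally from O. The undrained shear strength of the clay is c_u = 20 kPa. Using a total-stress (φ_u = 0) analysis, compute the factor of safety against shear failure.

FS = 0.95

Taking moments about the centre O, the resisting moment is provided by the undrained shear strength acting along the arc:
Arc length L_a = R·θ = 17.2·(71.5°·π/180) = 17.2·1.2479 = 21.46 m
M_R = c_u·L_a·R = 20·21.46·17.2 = 7383.6 kN·m/m
M_D = W·d = 1614·4.8 = 7747.2 kN·m/m
FS = M_R / M_D = 7383.6 / 7747.2 = 0.953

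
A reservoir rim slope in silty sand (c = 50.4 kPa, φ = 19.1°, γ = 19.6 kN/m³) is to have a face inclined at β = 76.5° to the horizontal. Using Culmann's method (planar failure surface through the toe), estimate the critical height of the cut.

H_c = 20.49 m

Culmann's analysis gives the critical failure plane at α_cr = (β + φ)/2 = (76.5 + 19.1)/2 = 47.8°, and the critical height
H_c = (4c/γ) · sinβ cosφ / [1 − cos(β − φ)]
    = (4·50.4/19.6) · sin76.5°·cos19.1° / [1 − cos(57.4°)]
    = 10.286 · 0.9724·0.9449 / [1 − 0.5388]
    = 10.286 · 0.9188 / 0.4612
    = 20.49 m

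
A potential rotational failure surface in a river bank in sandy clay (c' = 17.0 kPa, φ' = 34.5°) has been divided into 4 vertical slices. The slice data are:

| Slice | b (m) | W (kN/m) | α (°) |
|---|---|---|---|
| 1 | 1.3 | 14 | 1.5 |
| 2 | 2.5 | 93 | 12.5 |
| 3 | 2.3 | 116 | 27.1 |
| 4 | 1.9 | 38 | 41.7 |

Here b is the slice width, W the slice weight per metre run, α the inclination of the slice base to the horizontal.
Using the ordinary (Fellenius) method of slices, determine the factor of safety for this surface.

FS = 3.20

Ordinary method of slices: FS = Σ[c'·Δl_i + (W_i cosα_i)·tanφ'] / Σ W_i sinα_i, with Δl_i = b_i / cosα_i.
Slice 1: Δl = 1.3/cos1.5° = 1.300 m; N'_1 = 14·cos1.5° = 14.0; c'Δl = 22.11; W sinα = 0.4
Slice 2: Δl = 2.5/cos12.5° = 2.561 m; N'_2 = 93·cos12.5° = 90.8; c'Δl = 43.53; W sinα = 20.1
Slice 3: Δl = 2.3/cos27.1° = 2.584 m; N'_3 = 116·cos27.1° = 103.3; c'Δl = 43.92; W sinα = 52.8
Slice 4: Δl = 1.9/cos41.7° = 2.545 m; N'_4 = 38·cos41.7° = 28.4; c'Δl = 43.26; W sinα = 25.3
Σc'Δl = 152.8 kN/m; ΣN' = 236.4 kN/m; ΣW sinα = 98.6 kN/m
Resisting = 152.8 + 236.4·tan34.5° = 152.8 + 162.5 = 315.3 kN/m
FS = 315.3 / 98.6 = 3.197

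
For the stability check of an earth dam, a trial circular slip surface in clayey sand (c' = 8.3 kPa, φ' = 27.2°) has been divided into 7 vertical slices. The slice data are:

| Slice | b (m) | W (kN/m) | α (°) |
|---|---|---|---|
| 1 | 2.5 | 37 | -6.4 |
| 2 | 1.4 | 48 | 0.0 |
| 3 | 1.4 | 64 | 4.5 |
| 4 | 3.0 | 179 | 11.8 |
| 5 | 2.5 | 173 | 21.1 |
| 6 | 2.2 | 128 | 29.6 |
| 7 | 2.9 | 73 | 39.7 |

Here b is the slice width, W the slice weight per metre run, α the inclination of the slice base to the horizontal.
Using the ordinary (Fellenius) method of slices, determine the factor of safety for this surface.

Ordinary method of slices: FS = Σ[c'·Δl_i + (W_i cosα_i)·tanφ'] / Σ W_i sinα_i, with Δl_i = b_i / cosα_i.
Slice 1: Δl = 2.5/cos(-6.4°) = 2.516 m; N'_1 = 37·cos(-6.4°) = 36.8; c'Δl = 20.88; W sinα = -4.1
Slice 2: Δl = 1.4/cos0.0° = 1.400 m; N'_2 = 48·cos0.0° = 48.0; c'Δl = 11.62; W sinα = 0.0
Slice 3: Δl = 1.4/cos4.5° = 1.404 m; N'_3 = 64·cos4.5° = 63.8; c'Δl = 11.66; W sinα = 5.0
Slice 4: Δl = 3.0/cos11.8° = 3.065 m; N'_4 = 179·cos11.8° = 175.2; c'Δl = 25.44; W sinα = 36.6
Slice 5: Δl = 2.5/cos21.1° = 2.680 m; N'_5 = 173·cos21.1° = 161.4; c'Δl = 22.24; W sinα = 62.3
Slice 6: Δl = 2.2/cos29.6° = 2.530 m; N'_6 = 128·cos29.6° = 111.3; c'Δl = 21.00; W sinα = 63.2
Slice 7: Δl = 2.9/cos39.7° = 3.769 m; N'_7 = 73·cos39.7° = 56.2; c'Δl = 31.28; W sinα = 46.6
Σc'Δl = 144.1 kN/m; ΣN' = 652.7 kN/m; ΣW sinα = 209.6 kN/m
Resisting = 144.1 + 652.7·tan27.2° = 144.1 + 335.4 = 479.5 kN/m
FS = 479.5 / 209.6 = 2.287

FS = 2.29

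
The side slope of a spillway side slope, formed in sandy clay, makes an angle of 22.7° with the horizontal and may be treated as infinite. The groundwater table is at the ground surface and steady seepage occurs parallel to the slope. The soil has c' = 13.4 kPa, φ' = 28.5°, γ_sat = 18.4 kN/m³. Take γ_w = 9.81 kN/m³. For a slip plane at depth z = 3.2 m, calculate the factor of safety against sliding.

With seepage parallel to the slope and the water table at the surface, the effective normal stress on the slip plane uses the buoyant unit weight γ' = γ_sat − γ_w while the driving shear stress uses γ_sat:
FS = [c' + γ' z cos²β tanφ'] / [γ_sat z sinβ cosβ]
γ' = 18.4 − 9.81 = 8.59 kN/m³
Numerator = 13.4 + 8.59·3.2·cos²22.7°·tan28.5° = 13.4 + 8.59·3.2·0.8511·0.5430 = 26.102 kPa
Denominator = 18.4·3.2·sin22.7°·cos22.7° = 18.4·3.2·0.3859·0.9225 = 20.962 kPa
FS = 26.102 / 20.962 = 1.245

FS = 1.25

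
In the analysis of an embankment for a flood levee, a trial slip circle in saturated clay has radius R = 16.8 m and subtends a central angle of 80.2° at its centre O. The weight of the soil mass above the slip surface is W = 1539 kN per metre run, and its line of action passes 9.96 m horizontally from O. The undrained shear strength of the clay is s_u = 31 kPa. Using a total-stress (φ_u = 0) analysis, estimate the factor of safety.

FS = 0.80

Taking moments about the centre O, the resisting moment is provided by the undrained shear strength acting along the arc:
Arc length L_a = R·θ = 16.8·(80.2°·π/180) = 16.8·1.3998 = 23.52 m
M_R = s_u·L_a·R = 31·23.52·16.8 = 12247.1 kN·m/m
M_D = W·d = 1539·9.96 = 15328.4 kN·m/m
FS = M_R / M_D = 12247.1 / 15328.4 = 0.799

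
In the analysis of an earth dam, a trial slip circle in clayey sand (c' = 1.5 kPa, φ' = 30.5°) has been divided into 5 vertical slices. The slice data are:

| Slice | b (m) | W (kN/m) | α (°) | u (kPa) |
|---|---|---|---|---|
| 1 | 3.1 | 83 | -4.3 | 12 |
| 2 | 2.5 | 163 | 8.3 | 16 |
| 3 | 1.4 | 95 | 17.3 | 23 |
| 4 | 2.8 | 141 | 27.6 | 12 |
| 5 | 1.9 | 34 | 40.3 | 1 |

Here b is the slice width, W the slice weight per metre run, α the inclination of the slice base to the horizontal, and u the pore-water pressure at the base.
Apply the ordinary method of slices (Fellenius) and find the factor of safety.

FS = 1.62

Ordinary method of slices: FS = Σ[c'·Δl_i + (W_i cosα_i − u_i·Δl_i)·tanφ'] / Σ W_i sinα_i, with Δl_i = b_i / cosα_i.
Slice 1: Δl = 3.1/cos(-4.3°) = 3.109 m; N'_1 = 83·cos(-4.3°) − 12·3.109 = 45.5; c'Δl = 4.66; W sinα = -6.2
Slice 2: Δl = 2.5/cos8.3° = 2.526 m; N'_2 = 163·cos8.3° − 16·2.526 = 120.9; c'Δl = 3.79; W sinα = 23.5
Slice 3: Δl = 1.4/cos17.3° = 1.466 m; N'_3 = 95·cos17.3° − 23·1.466 = 57.0; c'Δl = 2.20; W sinα = 28.3
Slice 4: Δl = 2.8/cos27.6° = 3.160 m; N'_4 = 141·cos27.6° − 12·3.160 = 87.0; c'Δl = 4.74; W sinα = 65.3
Slice 5: Δl = 1.9/cos40.3° = 2.491 m; N'_5 = 34·cos40.3° − 1·2.491 = 23.4; c'Δl = 3.74; W sinα = 22.0
Σc'Δl = 19.1 kN/m; ΣN' = 333.8 kN/m; ΣW sinα = 132.9 kN/m
Resisting = 19.1 + 333.8·tan30.5° = 19.1 + 196.6 = 215.7 kN/m
FS = 215.7 / 132.9 = 1.624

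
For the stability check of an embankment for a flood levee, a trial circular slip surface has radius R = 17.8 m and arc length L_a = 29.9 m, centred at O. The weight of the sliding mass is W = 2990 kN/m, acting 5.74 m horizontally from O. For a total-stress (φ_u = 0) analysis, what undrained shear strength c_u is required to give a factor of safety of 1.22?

FS = c_u·L_a·R / (W·d), so c_u = FS·W·d / (L_a·R).
c_u = 1.22·2990·5.74 / (29.90·17.8) = 20938.4 / 532.22 = 39.34 kPa

c_u = 39.3 kPa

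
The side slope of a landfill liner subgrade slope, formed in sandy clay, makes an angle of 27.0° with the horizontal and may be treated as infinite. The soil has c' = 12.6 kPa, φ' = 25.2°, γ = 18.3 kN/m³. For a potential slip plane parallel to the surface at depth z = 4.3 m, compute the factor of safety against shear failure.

For an infinite slope with a slip plane parallel to the surface (no pore pressure): FS = [c' + γz cos²β tanφ'] / [γz sinβ cosβ].
γz = 18.3·4.3 = 78.69 kN/m²
Numerator = 12.6 + 78.69·cos²27.0°·tan25.2° = 12.6 + 78.69·0.7939·0.4706 = 41.997 kPa
Denominator = 78.69·sin27.0°·cos27.0° = 78.69·0.4540·0.8910 = 31.831 kPa
FS = 41.997 / 31.831 = 1.319

FS = 1.32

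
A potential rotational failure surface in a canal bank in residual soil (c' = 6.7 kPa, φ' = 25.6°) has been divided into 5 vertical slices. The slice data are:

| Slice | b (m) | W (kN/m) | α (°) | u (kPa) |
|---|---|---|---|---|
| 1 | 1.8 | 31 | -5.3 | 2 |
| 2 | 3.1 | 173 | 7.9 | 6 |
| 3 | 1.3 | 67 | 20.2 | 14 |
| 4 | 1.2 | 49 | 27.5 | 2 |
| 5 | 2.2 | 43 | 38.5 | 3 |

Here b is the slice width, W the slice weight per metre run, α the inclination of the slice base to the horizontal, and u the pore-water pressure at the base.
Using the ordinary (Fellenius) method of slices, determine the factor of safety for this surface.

FS = 2.24

Ordinary method of slices: FS = Σ[c'·Δl_i + (W_i cosα_i − u_i·Δl_i)·tanφ'] / Σ W_i sinα_i, with Δl_i = b_i / cosα_i.
Slice 1: Δl = 1.8/cos(-5.3°) = 1.808 m; N'_1 = 31·cos(-5.3°) − 2·1.808 = 27.3; c'Δl = 12.11; W sinα = -2.9
Slice 2: Δl = 3.1/cos7.9° = 3.130 m; N'_2 = 173·cos7.9° − 6·3.130 = 152.6; c'Δl = 20.97; W sinα = 23.8
Slice 3: Δl = 1.3/cos20.2° = 1.385 m; N'_3 = 67·cos20.2° − 14·1.385 = 43.5; c'Δl = 9.28; W sinα = 23.1
Slice 4: Δl = 1.2/cos27.5° = 1.353 m; N'_4 = 49·cos27.5° − 2·1.353 = 40.8; c'Δl = 9.06; W sinα = 22.6
Slice 5: Δl = 2.2/cos38.5° = 2.811 m; N'_5 = 43·cos38.5° − 3·2.811 = 25.2; c'Δl = 18.83; W sinα = 26.8
Σc'Δl = 70.3 kN/m; ΣN' = 289.3 kN/m; ΣW sinα = 93.4 kN/m
Resisting = 70.3 + 289.3·tan25.6° = 70.3 + 138.6 = 208.9 kN/m
FS = 208.9 / 93.4 = 2.235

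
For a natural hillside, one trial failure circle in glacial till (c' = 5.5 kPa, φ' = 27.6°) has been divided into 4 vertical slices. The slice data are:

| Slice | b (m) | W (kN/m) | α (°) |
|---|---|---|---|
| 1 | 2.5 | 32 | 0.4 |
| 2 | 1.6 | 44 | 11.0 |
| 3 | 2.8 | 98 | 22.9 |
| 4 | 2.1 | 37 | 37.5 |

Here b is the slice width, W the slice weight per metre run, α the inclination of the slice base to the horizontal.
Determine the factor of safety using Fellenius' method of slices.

Ordinary method of slices: FS = Σ[c'·Δl_i + (W_i cosα_i)·tanφ'] / Σ W_i sinα_i, with Δl_i = b_i / cosα_i.
Slice 1: Δl = 2.5/cos0.4° = 2.500 m; N'_1 = 32·cos0.4° = 32.0; c'Δl = 13.75; W sinα = 0.2
Slice 2: Δl = 1.6/cos11.0° = 1.630 m; N'_2 = 44·cos11.0° = 43.2; c'Δl = 8.96; W sinα = 8.4
Slice 3: Δl = 2.8/cos22.9° = 3.040 m; N'_3 = 98·cos22.9° = 90.3; c'Δl = 16.72; W sinα = 38.1
Slice 4: Δl = 2.1/cos37.5° = 2.647 m; N'_4 = 37·cos37.5° = 29.4; c'Δl = 14.56; W sinα = 22.5
Σc'Δl = 54.0 kN/m; ΣN' = 194.8 kN/m; ΣW sinα = 69.3 kN/m
Resisting = 54.0 + 194.8·tan27.6° = 54.0 + 101.8 = 155.8 kN/m
FS = 155.8 / 69.3 = 2.250

FS = 2.25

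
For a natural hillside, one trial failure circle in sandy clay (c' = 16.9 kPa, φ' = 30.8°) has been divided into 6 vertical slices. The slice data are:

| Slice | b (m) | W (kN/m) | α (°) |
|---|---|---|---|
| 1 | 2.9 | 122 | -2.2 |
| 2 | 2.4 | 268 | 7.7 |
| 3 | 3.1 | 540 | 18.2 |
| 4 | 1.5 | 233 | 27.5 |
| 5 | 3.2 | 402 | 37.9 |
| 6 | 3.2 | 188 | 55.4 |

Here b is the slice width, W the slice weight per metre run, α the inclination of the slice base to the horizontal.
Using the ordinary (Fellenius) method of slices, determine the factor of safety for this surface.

FS = 1.76

Ordinary method of slices: FS = Σ[c'·Δl_i + (W_i cosα_i)·tanφ'] / Σ W_i sinα_i, with Δl_i = b_i / cosα_i.
Slice 1: Δl = 2.9/cos(-2.2°) = 2.902 m; N'_1 = 122·cos(-2.2°) = 121.9; c'Δl = 49.05; W sinα = -4.7
Slice 2: Δl = 2.4/cos7.7° = 2.422 m; N'_2 = 268·cos7.7° = 265.6; c'Δl = 40.93; W sinα = 35.9
Slice 3: Δl = 3.1/cos18.2° = 3.263 m; N'_3 = 540·cos18.2° = 513.0; c'Δl = 55.15; W sinα = 168.7
Slice 4: Δl = 1.5/cos27.5° = 1.691 m; N'_4 = 233·cos27.5° = 206.7; c'Δl = 28.58; W sinα = 107.6
Slice 5: Δl = 3.2/cos37.9° = 4.055 m; N'_5 = 402·cos37.9° = 317.2; c'Δl = 68.54; W sinα = 246.9
Slice 6: Δl = 3.2/cos55.4° = 5.635 m; N'_6 = 188·cos55.4° = 106.8; c'Δl = 95.24; W sinα = 154.7
Σc'Δl = 337.5 kN/m; ΣN' = 1531.1 kN/m; ΣW sinα = 709.2 kN/m
Resisting = 337.5 + 1531.1·tan30.8° = 337.5 + 912.7 = 1250.2 kN/m
FS = 1250.2 / 709.2 = 1.763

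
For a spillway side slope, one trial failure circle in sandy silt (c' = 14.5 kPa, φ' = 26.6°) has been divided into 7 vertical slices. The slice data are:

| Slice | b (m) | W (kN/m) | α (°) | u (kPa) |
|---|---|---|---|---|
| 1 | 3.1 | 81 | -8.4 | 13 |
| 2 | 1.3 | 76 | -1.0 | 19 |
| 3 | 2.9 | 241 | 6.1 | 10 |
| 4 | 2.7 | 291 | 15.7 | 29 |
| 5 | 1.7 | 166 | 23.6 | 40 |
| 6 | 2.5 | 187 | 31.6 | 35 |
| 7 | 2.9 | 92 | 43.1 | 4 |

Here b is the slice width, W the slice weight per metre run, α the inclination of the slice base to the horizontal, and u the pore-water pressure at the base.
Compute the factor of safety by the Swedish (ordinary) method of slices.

FS = 1.94

Ordinary method of slices: FS = Σ[c'·Δl_i + (W_i cosα_i − u_i·Δl_i)·tanφ'] / Σ W_i sinα_i, with Δl_i = b_i / cosα_i.
Slice 1: Δl = 3.1/cos(-8.4°) = 3.134 m; N'_1 = 81·cos(-8.4°) − 13·3.134 = 39.4; c'Δl = 45.44; W sinα = -11.8
Slice 2: Δl = 1.3/cos(-1.0°) = 1.300 m; N'_2 = 76·cos(-1.0°) − 19·1.300 = 51.3; c'Δl = 18.85; W sinα = -1.3
Slice 3: Δl = 2.9/cos6.1° = 2.917 m; N'_3 = 241·cos6.1° − 10·2.917 = 210.5; c'Δl = 42.29; W sinα = 25.6
Slice 4: Δl = 2.7/cos15.7° = 2.805 m; N'_4 = 291·cos15.7° − 29·2.805 = 198.8; c'Δl = 40.67; W sinα = 78.7
Slice 5: Δl = 1.7/cos23.6° = 1.855 m; N'_5 = 166·cos23.6° − 40·1.855 = 77.9; c'Δl = 26.90; W sinα = 66.5
Slice 6: Δl = 2.5/cos31.6° = 2.935 m; N'_6 = 187·cos31.6° − 35·2.935 = 56.5; c'Δl = 42.56; W sinα = 98.0
Slice 7: Δl = 2.9/cos43.1° = 3.972 m; N'_7 = 92·cos43.1° − 4·3.972 = 51.3; c'Δl = 57.59; W sinα = 62.9
Σc'Δl = 274.3 kN/m; ΣN' = 685.7 kN/m; ΣW sinα = 318.5 kN/m
Resisting = 274.3 + 685.7·tan26.6° = 274.3 + 343.4 = 617.7 kN/m
FS = 617.7 / 318.5 = 1.939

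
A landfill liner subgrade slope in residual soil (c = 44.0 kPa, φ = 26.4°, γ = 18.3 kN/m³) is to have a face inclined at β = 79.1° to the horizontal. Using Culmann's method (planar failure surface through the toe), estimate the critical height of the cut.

Culmann's analysis gives the critical failure plane at α_cr = (β + φ)/2 = (79.1 + 26.4)/2 = 52.8°, and the critical height
H_c = (4c/γ) · sinβ cosφ / [1 − cos(β − φ)]
    = (4·44.0/18.3) · sin79.1°·cos26.4° / [1 − cos(52.7°)]
    = 9.617 · 0.9820·0.8957 / [1 − 0.6060]
    = 9.617 · 0.8796 / 0.3940
    = 21.47 m

H_c = 21.47 m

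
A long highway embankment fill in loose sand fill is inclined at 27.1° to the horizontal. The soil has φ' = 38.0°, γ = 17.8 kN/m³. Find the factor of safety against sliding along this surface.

For a dry cohesionless infinite slope the factor of safety is FS = tanφ' / tanβ.
FS = tan38.0° / tan27.1° = 0.7813 / 0.5117 = 1.527

FS = 1.53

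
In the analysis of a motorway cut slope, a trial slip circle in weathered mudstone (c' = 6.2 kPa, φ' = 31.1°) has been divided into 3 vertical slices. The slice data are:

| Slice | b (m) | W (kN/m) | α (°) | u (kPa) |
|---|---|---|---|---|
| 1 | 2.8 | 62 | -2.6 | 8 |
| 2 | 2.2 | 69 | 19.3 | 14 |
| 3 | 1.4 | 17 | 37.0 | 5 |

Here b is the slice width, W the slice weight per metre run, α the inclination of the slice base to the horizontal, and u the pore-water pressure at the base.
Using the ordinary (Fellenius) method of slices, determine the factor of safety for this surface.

FS = 2.95

Ordinary method of slices: FS = Σ[c'·Δl_i + (W_i cosα_i − u_i·Δl_i)·tanφ'] / Σ W_i sinα_i, with Δl_i = b_i / cosα_i.
Slice 1: Δl = 2.8/cos(-2.6°) = 2.803 m; N'_1 = 62·cos(-2.6°) − 8·2.803 = 39.5; c'Δl = 17.38; W sinα = -2.8
Slice 2: Δl = 2.2/cos19.3° = 2.331 m; N'_2 = 69·cos19.3° − 14·2.331 = 32.5; c'Δl = 14.45; W sinα = 22.8
Slice 3: Δl = 1.4/cos37.0° = 1.753 m; N'_3 = 17·cos37.0° − 5·1.753 = 4.8; c'Δl = 10.87; W sinα = 10.2
Σc'Δl = 42.7 kN/m; ΣN' = 76.8 kN/m; ΣW sinα = 30.2 kN/m
Resisting = 42.7 + 76.8·tan31.1° = 42.7 + 46.3 = 89.0 kN/m
FS = 89.0 / 30.2 = 2.946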